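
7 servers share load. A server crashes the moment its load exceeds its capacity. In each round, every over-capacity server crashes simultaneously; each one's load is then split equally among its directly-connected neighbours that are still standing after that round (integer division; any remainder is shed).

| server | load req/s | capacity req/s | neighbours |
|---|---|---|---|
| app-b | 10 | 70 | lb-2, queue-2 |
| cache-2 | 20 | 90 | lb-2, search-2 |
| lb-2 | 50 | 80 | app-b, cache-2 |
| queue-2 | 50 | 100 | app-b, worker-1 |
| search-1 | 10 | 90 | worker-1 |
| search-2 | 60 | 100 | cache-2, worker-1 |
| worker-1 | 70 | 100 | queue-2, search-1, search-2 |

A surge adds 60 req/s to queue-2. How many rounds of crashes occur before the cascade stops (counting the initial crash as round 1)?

6

Round 1 — queue-2 at 110 > 100. queue-2 crashes.
  queue-2 sheds 110 req/s to app-b, worker-1: 55 each.
    app-b: 10+55 = 65 ≤ 70
    worker-1: 70+55 = 125 > 100
Round 2 — worker-1 crashes.
  worker-1 sheds 125 req/s to search-1, search-2: 62 each (1 lost).
    search-1: 10+62 = 72 ≤ 90
    search-2: 60+62 = 122 > 100
Round 3 — search-2 crashes.
  search-2 sheds 122 req/s to cache-2: 122 each.
    cache-2: 20+122 = 142 > 90
Round 4 — cache-2 crashes.
  cache-2 sheds 142 req/s to lb-2: 142 each.
    lb-2: 50+142 = 192 > 80
Round 5 — lb-2 crashes.
  lb-2 sheds 192 req/s to app-b: 192 each.
    app-b: 65+192 = 257 > 70
Round 6 — app-b crashes.
  app-b sheds 257 req/s: no online neighbours, lost.
No further crashes.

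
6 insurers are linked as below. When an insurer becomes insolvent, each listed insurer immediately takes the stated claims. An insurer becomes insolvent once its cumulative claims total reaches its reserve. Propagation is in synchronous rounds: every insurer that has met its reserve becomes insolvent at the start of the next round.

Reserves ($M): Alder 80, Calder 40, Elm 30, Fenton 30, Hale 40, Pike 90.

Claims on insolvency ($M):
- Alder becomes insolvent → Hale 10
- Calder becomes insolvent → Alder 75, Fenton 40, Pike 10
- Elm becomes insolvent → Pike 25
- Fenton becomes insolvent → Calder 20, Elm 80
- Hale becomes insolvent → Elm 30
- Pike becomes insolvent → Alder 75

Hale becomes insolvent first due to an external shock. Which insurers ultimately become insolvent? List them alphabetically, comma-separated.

Round 1 — Hale becomes insolvent (initial).
  Elm: +30 → 30 ≥ 30
Round 2 — Elm becomes insolvent.
  Pike: +25 → 25 < 90
No further insolvencies.

Elm, Hale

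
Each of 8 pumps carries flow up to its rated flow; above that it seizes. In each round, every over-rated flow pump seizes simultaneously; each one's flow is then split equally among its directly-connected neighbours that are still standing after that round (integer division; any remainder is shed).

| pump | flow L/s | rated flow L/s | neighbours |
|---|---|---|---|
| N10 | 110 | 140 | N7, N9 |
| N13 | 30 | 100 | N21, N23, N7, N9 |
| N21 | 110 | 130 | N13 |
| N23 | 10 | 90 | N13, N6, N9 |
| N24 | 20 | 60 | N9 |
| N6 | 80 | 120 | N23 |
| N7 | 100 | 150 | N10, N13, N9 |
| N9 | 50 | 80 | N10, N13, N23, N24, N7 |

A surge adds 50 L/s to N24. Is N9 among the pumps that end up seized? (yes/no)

Round 1 — N24 at 70 > 60. N24 seizes.
  N24 sheds 70 L/s to N9: 70 each.
    N9: 50+70 = 120 > 80
Round 2 — N9 seizes.
  N9 sheds 120 L/s to N10, N13, N23, N7: 30 each.
    N10: 110+30 = 140 ≤ 140
    N13: 30+30 = 60 ≤ 100
    N23: 10+30 = 40 ≤ 90
    N7: 100+30 = 130 ≤ 150
No further seizures.

yes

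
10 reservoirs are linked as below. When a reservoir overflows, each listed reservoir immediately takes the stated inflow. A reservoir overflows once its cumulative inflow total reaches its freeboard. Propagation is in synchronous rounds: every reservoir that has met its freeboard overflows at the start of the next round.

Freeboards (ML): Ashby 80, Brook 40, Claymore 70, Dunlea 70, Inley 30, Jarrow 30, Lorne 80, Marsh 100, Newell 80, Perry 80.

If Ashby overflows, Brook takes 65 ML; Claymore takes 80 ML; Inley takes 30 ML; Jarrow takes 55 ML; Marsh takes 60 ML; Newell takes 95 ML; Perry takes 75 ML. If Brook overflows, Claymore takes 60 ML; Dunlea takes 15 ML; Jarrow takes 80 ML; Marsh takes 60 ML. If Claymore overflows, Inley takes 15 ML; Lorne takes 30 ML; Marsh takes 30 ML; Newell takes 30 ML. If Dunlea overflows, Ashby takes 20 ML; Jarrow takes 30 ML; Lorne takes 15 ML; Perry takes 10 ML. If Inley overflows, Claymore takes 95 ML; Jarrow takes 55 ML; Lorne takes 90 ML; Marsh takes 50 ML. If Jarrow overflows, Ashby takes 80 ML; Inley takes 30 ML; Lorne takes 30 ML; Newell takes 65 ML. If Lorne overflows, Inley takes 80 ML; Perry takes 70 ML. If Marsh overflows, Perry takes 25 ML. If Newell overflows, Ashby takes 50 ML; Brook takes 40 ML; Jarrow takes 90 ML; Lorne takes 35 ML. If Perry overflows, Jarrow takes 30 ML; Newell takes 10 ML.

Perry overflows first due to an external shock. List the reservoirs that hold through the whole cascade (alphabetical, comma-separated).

Round 1 — Perry overflows (initial).
  Jarrow: +30 → 30 ≥ 30
  Newell: +10 → 10 < 80
Round 2 — Jarrow overflows.
  Ashby: +80 → 80 ≥ 80
  Inley: +30 → 30 ≥ 30
  Lorne: +30 → 30 < 80
  Newell: +65 → 75 < 80
Round 3 — Ashby, Inley overflow.
  Brook: +65 → 65 ≥ 40
  Claymore: +80+95 → 175 ≥ 70
  Lorne: +90 → 120 ≥ 80
  Marsh: +60+50 → 110 ≥ 100
  Newell: +95 → 170 ≥ 80
Round 4 — Brook, Claymore, Lorne, Marsh, Newell overflow.
  Dunlea: +15 → 15 < 70
No further overflows.

Dunlea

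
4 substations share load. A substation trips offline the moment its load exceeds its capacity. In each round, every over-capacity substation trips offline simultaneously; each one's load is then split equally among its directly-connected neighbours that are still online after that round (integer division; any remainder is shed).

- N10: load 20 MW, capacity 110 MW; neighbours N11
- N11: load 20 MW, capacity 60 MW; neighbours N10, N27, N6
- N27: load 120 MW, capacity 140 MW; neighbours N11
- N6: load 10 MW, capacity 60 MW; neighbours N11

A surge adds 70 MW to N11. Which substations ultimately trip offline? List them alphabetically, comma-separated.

Round 1 — N11 at 90 > 60. N11 trips offline.
  N11 sheds 90 MW to N10, N27, N6: 30 each.
    N10: 20+30 = 50 ≤ 110
    N27: 120+30 = 150 > 140
    N6: 10+30 = 40 ≤ 60
Round 2 — N27 trips offline.
  N27 sheds 150 MW: no online neighbours, lost.
No further trips.

N11, N27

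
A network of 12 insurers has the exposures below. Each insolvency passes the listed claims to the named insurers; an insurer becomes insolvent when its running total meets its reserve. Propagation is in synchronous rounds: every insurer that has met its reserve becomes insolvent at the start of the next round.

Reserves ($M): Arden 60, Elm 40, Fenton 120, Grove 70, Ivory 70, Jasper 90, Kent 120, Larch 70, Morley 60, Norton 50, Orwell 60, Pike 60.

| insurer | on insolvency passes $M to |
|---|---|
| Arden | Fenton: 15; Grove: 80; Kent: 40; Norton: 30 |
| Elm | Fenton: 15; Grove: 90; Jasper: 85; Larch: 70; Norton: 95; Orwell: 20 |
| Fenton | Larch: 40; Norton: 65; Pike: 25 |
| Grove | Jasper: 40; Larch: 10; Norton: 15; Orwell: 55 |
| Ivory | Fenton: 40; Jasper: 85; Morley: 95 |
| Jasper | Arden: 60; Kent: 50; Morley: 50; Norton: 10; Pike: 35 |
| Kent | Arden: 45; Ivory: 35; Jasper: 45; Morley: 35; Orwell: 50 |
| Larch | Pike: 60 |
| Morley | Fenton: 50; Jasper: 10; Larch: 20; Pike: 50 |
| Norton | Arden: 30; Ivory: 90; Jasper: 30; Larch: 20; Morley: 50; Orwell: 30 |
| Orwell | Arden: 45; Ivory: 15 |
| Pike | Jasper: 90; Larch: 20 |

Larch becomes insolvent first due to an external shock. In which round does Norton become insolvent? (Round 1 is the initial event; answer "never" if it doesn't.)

6

Round 1 — Larch becomes insolvent (initial).
  Pike: +60 → 60 ≥ 60
Round 2 — Pike becomes insolvent.
  Jasper: +90 → 90 ≥ 90
Round 3 — Jasper becomes insolvent.
  Arden: +60 → 60 ≥ 60
  Kent: +50 → 50 < 120
  Morley: +50 → 50 < 60
  Norton: +10 → 10 < 50
Round 4 — Arden becomes insolvent.
  Fenton: +15 → 15 < 120
  Grove: +80 → 80 ≥ 70
  Kent: +40 → 90 < 120
  Norton: +30 → 40 < 50
Round 5 — Grove becomes insolvent.
  Norton: +15 → 55 ≥ 50
  Orwell: +55 → 55 < 60
Round 6 — Norton becomes insolvent.
  Ivory: +90 → 90 ≥ 70
  Morley: +50 → 100 ≥ 60
  Orwell: +30 → 85 ≥ 60
Round 7 — Ivory, Morley, Orwell become insolvent.
  Fenton: +40+50 → 105 < 120
No further insolvencies.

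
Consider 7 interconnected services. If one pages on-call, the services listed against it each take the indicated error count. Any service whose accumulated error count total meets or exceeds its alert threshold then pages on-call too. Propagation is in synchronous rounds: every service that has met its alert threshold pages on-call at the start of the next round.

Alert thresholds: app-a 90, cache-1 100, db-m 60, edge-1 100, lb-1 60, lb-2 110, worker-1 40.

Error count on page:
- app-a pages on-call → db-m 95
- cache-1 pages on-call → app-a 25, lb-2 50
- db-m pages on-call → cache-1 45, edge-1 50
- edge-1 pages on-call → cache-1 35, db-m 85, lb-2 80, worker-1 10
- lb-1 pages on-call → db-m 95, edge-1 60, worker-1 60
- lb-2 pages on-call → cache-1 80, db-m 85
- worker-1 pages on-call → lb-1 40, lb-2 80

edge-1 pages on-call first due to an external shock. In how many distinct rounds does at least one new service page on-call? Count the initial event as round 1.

Round 1 — edge-1 pages on-call (initial).
  cache-1: +35 → 35 < 100
  db-m: +85 → 85 ≥ 60
  lb-2: +80 → 80 < 110
  worker-1: +10 → 10 < 40
Round 2 — db-m pages on-call.
  cache-1: +45 → 80 < 100
No further pages.

2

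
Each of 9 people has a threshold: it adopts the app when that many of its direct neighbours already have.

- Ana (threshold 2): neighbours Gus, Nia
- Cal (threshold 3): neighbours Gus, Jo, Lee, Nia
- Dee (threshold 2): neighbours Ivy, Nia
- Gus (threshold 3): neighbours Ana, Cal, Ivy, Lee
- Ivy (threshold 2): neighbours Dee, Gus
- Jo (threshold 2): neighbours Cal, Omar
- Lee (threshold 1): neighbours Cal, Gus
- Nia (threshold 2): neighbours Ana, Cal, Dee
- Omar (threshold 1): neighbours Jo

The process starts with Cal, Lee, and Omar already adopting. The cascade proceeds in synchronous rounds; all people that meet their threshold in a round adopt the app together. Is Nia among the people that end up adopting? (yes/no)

no

Round 1 — Cal, Lee, Omar adopt the app (initial).
Round 2 — checking thresholds:
  Gus: 2 of 4 neighbours < 3, not yet.
  Jo: 2 of 2 neighbours ≥ 2, adopts the app.
  Nia: 1 of 3 neighbours < 2, not yet.
Round 3 — no new adoptions; cascade stops.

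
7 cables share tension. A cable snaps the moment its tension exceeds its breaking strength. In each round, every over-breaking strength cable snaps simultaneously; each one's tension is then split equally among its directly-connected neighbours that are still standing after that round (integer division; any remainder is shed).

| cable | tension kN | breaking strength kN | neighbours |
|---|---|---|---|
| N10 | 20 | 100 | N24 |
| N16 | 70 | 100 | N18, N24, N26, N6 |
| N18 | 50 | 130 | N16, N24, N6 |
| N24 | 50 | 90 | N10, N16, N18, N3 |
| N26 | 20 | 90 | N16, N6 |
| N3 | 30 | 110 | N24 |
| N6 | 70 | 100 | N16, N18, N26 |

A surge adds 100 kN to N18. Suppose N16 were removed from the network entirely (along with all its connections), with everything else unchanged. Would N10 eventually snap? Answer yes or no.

With N16 removed:
Round 1 — N18 at 150 > 130. N18 snaps.
  N18 sheds 150 kN to N24, N6: 75 each.
    N24: 50+75 = 125 > 90
    N6: 70+75 = 145 > 100
Round 2 — N24, N6 snap.
  N24 sheds 125 kN to N10, N3: 62 each (1 lost).
    N10: 20+62 = 82 ≤ 100
    N3: 30+62 = 92 ≤ 110
  N6 sheds 145 kN to N26: 145 each.
    N26: 20+145 = 165 > 90
Round 3 — N26 snaps.
  N26 sheds 165 kN: no online neighbours, lost.
No further breaks.

no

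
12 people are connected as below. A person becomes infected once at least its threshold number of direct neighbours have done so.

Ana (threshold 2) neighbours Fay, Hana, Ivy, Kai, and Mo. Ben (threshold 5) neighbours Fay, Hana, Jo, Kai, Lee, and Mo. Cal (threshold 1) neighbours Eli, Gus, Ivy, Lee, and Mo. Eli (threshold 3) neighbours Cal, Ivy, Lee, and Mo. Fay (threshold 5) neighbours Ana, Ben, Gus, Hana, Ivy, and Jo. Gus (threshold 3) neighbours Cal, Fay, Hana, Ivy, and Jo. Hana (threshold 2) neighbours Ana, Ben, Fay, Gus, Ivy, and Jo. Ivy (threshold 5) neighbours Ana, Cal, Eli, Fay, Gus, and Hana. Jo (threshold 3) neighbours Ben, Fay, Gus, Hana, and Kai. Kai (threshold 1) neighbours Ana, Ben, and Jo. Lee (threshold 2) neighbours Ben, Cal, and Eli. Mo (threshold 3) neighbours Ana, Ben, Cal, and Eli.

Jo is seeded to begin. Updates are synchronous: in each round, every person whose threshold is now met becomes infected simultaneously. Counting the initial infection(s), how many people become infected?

Round 1 — Jo becomes infected (initial).
Round 2 — checking thresholds:
  Ben: 1 of 6 neighbours < 5, holds.
  Fay: 1 of 6 neighbours < 5, holds.
  Gus: 1 of 5 neighbours < 3, holds.
  Hana: 1 of 6 neighbours < 2, holds.
  Kai: 1 of 3 neighbours ≥ 1, becomes infected.
Round 3 — no new infections; cascade stops.

2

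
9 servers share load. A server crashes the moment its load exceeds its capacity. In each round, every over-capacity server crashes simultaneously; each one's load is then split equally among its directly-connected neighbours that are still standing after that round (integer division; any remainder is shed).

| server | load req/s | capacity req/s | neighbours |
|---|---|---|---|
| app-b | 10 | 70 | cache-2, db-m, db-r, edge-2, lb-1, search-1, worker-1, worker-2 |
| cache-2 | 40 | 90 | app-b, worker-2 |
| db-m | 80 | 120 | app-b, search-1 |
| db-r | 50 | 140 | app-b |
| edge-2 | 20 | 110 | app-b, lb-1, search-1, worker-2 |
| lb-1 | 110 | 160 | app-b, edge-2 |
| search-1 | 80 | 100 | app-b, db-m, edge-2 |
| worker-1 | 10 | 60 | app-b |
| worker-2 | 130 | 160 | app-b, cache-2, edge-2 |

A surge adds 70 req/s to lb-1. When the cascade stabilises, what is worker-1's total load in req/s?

24

Round 1 — lb-1 at 180 > 160. lb-1 crashes.
  lb-1 sheds 180 req/s to app-b, edge-2: 90 each.
    app-b: 10+90 = 100 > 70
    edge-2: 20+90 = 110 ≤ 110
Round 2 — app-b crashes.
  app-b sheds 100 req/s to cache-2, db-m, db-r, edge-2, search-1, worker-1, worker-2: 14 each (2 lost).
    cache-2: 40+14 = 54 ≤ 90
    db-m: 80+14 = 94 ≤ 120
    db-r: 50+14 = 64 ≤ 140
    edge-2: 110+14 = 124 > 110
    search-1: 80+14 = 94 ≤ 100
    worker-1: 10+14 = 24 ≤ 60
    worker-2: 130+14 = 144 ≤ 160
Round 3 — edge-2 crashes.
  edge-2 sheds 124 req/s to search-1, worker-2: 62 each.
    search-1: 94+62 = 156 > 100
    worker-2: 144+62 = 206 > 160
Round 4 — search-1, worker-2 crash.
  search-1 sheds 156 req/s to db-m: 156 each.
    db-m: 94+156 = 250 > 120
  worker-2 sheds 206 req/s to cache-2: 206 each.
    cache-2: 54+206 = 260 > 90
Round 5 — cache-2, db-m crash.
  cache-2 sheds 260 req/s: no online neighbours, lost.
  db-m sheds 250 req/s: no online neighbours, lost.
No further crashes.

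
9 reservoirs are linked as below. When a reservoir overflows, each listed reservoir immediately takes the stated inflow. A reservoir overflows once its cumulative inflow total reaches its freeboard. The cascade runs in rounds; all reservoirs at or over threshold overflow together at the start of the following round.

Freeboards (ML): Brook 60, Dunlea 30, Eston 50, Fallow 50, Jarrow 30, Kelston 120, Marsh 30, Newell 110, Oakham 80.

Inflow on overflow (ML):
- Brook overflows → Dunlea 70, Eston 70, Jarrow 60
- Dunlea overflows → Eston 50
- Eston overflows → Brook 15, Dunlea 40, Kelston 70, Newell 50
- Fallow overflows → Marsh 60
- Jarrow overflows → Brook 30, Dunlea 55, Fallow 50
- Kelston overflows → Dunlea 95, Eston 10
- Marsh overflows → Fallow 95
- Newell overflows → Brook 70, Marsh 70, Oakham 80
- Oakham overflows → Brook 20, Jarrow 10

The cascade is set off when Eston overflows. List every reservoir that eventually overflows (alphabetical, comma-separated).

Dunlea, Eston

Round 1 — Eston overflows (initial).
  Brook: +15 → 15 < 60
  Dunlea: +40 → 40 ≥ 30
  Kelston: +70 → 70 < 120
  Newell: +50 → 50 < 110
Round 2 — Dunlea overflows.
No further overflows.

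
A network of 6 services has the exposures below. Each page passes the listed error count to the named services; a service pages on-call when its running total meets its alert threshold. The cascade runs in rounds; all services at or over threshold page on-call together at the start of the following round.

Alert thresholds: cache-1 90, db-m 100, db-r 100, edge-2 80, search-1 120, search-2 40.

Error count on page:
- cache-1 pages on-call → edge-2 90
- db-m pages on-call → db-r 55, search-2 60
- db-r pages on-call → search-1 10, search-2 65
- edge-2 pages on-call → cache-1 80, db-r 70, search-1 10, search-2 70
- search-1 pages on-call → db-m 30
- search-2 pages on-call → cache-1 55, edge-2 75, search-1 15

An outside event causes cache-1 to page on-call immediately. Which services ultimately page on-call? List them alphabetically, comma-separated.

cache-1, edge-2, search-2

Round 1 — cache-1 pages on-call (initial).
  edge-2: +90 → 90 ≥ 80
Round 2 — edge-2 pages on-call.
  db-r: +70 → 70 < 100
  search-1: +10 → 10 < 120
  search-2: +70 → 70 ≥ 40
Round 3 — search-2 pages on-call.
  search-1: +15 → 25 < 120
No further pages.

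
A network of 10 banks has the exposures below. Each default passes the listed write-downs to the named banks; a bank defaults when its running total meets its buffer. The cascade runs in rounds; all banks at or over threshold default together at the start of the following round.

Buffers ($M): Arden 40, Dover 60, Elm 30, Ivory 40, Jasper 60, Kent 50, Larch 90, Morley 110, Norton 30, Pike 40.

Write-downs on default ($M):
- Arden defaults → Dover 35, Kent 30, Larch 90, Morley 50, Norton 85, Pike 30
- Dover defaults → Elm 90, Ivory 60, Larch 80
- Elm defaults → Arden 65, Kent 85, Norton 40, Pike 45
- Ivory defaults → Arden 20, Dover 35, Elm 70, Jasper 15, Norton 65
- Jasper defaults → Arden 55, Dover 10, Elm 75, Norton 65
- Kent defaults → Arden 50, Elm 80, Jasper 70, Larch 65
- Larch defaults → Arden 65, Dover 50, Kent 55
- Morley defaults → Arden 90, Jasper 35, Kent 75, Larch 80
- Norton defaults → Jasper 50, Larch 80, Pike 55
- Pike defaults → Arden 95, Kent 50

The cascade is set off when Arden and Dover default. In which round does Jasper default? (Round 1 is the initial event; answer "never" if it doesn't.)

Round 1 — Arden, Dover default (initial).
  Elm: +90 → 90 ≥ 30
  Ivory: +60 → 60 ≥ 40
  Kent: +30 → 30 < 50
  Larch: +90+80 → 170 ≥ 90
  Morley: +50 → 50 < 110
  Norton: +85 → 85 ≥ 30
  Pike: +30 → 30 < 40
Round 2 — Elm, Ivory, Larch, Norton default.
  Jasper: +15+50 → 65 ≥ 60
  Kent: +85+55 → 170 ≥ 50
  Pike: +45+55 → 130 ≥ 40
Round 3 — Jasper, Kent, Pike default.
No further defaults.

3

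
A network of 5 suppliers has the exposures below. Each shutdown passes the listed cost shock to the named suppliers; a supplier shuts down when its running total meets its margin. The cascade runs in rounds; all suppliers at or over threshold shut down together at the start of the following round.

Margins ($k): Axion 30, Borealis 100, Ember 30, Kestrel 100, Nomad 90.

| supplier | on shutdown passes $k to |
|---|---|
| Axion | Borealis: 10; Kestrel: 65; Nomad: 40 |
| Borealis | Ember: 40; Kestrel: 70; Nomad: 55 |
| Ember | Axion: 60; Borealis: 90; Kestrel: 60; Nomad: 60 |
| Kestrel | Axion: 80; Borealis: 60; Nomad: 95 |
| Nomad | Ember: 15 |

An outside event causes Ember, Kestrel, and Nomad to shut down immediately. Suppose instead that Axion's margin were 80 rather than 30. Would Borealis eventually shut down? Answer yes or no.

yes

With Axion's margin at 80:
Round 1 — Ember, Kestrel, Nomad shut down (initial).
  Axion: +60+80 → 140 ≥ 80
  Borealis: +90+60 → 150 ≥ 100
Round 2 — Axion, Borealis shut down.
No further shutdowns.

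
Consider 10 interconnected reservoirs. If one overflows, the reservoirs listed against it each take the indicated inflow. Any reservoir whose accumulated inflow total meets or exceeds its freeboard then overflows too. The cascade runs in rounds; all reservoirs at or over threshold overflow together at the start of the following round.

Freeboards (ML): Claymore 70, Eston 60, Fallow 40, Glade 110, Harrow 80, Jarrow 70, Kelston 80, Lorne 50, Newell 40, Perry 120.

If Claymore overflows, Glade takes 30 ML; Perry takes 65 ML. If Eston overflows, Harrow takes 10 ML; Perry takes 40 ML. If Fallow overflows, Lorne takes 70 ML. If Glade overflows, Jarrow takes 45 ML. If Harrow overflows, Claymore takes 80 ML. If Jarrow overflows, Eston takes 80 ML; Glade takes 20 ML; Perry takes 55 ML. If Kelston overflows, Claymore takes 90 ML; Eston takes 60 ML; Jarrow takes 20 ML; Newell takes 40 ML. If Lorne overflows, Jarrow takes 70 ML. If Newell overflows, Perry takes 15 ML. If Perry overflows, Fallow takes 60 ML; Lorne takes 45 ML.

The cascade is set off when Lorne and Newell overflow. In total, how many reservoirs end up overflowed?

4

Round 1 — Lorne, Newell overflow (initial).
  Jarrow: +70 → 70 ≥ 70
  Perry: +15 → 15 < 120
Round 2 — Jarrow overflows.
  Eston: +80 → 80 ≥ 60
  Glade: +20 → 20 < 110
  Perry: +55 → 70 < 120
Round 3 — Eston overflows.
  Harrow: +10 → 10 < 80
  Perry: +40 → 110 < 120
No further overflows.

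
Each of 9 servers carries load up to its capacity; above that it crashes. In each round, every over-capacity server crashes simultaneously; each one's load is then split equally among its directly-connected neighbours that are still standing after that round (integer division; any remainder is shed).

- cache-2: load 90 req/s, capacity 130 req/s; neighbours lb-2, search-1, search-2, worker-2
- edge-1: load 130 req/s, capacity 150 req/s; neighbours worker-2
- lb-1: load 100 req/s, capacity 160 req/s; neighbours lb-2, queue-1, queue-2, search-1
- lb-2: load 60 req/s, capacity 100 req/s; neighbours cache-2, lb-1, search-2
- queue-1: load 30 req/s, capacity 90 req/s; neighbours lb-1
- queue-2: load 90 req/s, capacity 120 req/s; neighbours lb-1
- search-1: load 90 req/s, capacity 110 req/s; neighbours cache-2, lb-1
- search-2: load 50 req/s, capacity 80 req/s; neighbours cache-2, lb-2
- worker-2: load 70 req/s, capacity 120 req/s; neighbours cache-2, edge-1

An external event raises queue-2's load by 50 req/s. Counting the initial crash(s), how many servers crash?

Round 1 — queue-2 at 140 > 120. queue-2 crashes.
  queue-2 sheds 140 req/s to lb-1: 140 each.
    lb-1: 100+140 = 240 > 160
Round 2 — lb-1 crashes.
  lb-1 sheds 240 req/s to lb-2, queue-1, search-1: 80 each.
    lb-2: 60+80 = 140 > 100
    queue-1: 30+80 = 110 > 90
    search-1: 90+80 = 170 > 110
Round 3 — lb-2, queue-1, search-1 crash.
  lb-2 sheds 140 req/s to cache-2, search-2: 70 each.
    cache-2: 90+70 = 160 > 130
    search-2: 50+70 = 120 > 80
  queue-1 sheds 110 req/s: no online neighbours, lost.
  search-1 sheds 170 req/s to cache-2: 170 each.
    cache-2: 160+170 = 330 > 130
Round 4 — cache-2, search-2 crash.
  cache-2 sheds 330 req/s to worker-2: 330 each.
    worker-2: 70+330 = 400 > 120
  search-2 sheds 120 req/s: no online neighbours, lost.
Round 5 — worker-2 crashes.
  worker-2 sheds 400 req/s to edge-1: 400 each.
    edge-1: 130+400 = 530 > 150
Round 6 — edge-1 crashes.
  edge-1 sheds 530 req/s: no online neighbours, lost.
No further crashes.

9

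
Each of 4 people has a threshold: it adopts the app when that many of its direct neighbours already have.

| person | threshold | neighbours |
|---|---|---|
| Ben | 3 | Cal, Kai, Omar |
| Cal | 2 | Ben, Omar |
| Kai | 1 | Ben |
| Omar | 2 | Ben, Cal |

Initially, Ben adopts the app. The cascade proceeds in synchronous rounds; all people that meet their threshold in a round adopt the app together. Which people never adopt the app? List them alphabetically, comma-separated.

Round 1 — Ben adopts the app (initial).
Round 2 — checking thresholds:
  Cal: 1 of 2 neighbours < 2, below threshold.
  Kai: 1 of 1 neighbours ≥ 1, adopts the app.
  Omar: 1 of 2 neighbours < 2, below threshold.
Round 3 — no new adoptions; cascade stops.

Cal, Omar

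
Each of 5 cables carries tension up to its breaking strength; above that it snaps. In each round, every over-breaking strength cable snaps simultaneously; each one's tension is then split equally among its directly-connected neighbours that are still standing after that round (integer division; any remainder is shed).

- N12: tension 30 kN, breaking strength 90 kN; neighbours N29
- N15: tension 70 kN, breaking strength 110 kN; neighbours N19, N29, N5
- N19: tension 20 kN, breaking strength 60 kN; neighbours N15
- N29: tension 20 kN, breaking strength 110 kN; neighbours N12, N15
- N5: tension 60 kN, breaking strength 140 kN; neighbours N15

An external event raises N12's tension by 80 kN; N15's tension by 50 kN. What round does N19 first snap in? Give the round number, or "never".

Round 1 — N12 at 110 > 90; N15 at 120 > 110. N12, N15 snap.
  N12 sheds 110 kN to N29: 110 each.
    N29: 20+110 = 130 > 110
  N15 sheds 120 kN to N19, N29, N5: 40 each.
    N19: 20+40 = 60 ≤ 60
    N29: 130+40 = 170 > 110
    N5: 60+40 = 100 ≤ 140
Round 2 — N29 snaps.
  N29 sheds 170 kN: no online neighbours, lost.
No further breaks.

never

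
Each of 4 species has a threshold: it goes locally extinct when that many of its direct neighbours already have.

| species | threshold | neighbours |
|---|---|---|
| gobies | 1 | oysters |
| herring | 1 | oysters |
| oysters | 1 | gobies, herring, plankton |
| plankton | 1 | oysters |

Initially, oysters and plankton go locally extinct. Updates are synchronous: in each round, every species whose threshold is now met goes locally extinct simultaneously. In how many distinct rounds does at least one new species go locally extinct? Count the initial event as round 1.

Round 1 — oysters, plankton go locally extinct (initial).
Round 2 — checking thresholds:
  gobies: 1 of 1 neighbours ≥ 1, goes locally extinct.
  herring: 1 of 1 neighbours ≥ 1, goes locally extinct.
Round 3 — no new extinctions; cascade stops.

2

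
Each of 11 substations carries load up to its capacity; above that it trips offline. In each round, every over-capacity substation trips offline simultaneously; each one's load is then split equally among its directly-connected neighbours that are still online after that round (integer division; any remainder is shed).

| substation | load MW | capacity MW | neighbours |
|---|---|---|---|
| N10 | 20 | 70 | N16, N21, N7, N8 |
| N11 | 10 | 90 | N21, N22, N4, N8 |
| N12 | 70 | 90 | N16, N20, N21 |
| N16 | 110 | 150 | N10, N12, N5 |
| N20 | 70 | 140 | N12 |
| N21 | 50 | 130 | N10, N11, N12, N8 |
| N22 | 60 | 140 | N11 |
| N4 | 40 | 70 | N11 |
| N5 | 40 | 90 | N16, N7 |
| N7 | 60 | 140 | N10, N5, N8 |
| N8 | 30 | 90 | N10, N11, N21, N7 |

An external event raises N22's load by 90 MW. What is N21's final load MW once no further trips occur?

Round 1 — N22 at 150 > 140. N22 trips offline.
  N22 sheds 150 MW to N11: 150 each.
    N11: 10+150 = 160 > 90
Round 2 — N11 trips offline.
  N11 sheds 160 MW to N21, N4, N8: 53 each (1 lost).
    N21: 50+53 = 103 ≤ 130
    N4: 40+53 = 93 > 70
    N8: 30+53 = 83 ≤ 90
Round 3 — N4 trips offline.
  N4 sheds 93 MW: no online neighbours, lost.
No further trips.

103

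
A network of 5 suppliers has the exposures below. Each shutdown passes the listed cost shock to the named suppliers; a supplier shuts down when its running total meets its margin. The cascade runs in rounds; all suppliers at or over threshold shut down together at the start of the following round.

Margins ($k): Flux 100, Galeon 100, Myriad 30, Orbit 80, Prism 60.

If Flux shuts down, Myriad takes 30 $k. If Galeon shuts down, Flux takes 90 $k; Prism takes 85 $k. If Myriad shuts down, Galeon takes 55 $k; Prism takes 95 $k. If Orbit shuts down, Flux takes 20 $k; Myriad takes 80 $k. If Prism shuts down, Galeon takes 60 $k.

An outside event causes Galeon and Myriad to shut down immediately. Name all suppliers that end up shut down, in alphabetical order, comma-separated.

Galeon, Myriad, Prism

Round 1 — Galeon, Myriad shut down (initial).
  Flux: +90 → 90 < 100
  Prism: +85+95 → 180 ≥ 60
Round 2 — Prism shuts down.
No further shutdowns.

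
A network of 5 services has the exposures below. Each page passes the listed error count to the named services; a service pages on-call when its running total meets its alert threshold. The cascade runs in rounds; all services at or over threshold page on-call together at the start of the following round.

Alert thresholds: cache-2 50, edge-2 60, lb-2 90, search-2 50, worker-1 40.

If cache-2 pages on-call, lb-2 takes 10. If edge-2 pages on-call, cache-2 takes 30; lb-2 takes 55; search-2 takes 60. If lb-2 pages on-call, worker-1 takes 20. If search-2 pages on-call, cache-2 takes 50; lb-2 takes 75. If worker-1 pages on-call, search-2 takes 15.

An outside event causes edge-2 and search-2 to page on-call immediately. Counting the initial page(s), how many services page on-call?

4

Round 1 — edge-2, search-2 page on-call (initial).
  cache-2: +30+50 → 80 ≥ 50
  lb-2: +55+75 → 130 ≥ 90
Round 2 — cache-2, lb-2 page on-call.
  worker-1: +20 → 20 < 40
No further pages.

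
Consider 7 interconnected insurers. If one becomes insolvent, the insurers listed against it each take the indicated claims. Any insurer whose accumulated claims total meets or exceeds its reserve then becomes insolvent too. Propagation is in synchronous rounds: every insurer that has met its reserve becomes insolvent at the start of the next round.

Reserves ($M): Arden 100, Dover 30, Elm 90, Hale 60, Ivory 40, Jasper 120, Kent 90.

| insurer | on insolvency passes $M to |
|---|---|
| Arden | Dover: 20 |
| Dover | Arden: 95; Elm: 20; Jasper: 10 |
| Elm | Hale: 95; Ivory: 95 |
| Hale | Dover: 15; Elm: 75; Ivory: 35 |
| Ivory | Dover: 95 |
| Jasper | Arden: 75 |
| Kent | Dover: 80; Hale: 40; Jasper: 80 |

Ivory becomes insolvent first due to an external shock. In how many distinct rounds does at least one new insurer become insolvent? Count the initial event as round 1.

Round 1 — Ivory becomes insolvent (initial).
  Dover: +95 → 95 ≥ 30
Round 2 — Dover becomes insolvent.
  Arden: +95 → 95 < 100
  Elm: +20 → 20 < 90
  Jasper: +10 → 10 < 120
No further insolvencies.

2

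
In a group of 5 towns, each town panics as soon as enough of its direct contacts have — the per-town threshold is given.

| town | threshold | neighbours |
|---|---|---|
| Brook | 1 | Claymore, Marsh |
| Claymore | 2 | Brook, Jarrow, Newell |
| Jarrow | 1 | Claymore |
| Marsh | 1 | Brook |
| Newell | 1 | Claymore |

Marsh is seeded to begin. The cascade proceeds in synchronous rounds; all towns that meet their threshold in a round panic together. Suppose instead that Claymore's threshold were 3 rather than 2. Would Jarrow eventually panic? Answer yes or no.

With Claymore's threshold at 3:
Round 1 — Marsh panics (initial).
Round 2 — checking thresholds:
  Brook: 1 of 2 neighbours ≥ 1, panics.
Round 3 — no new panics; cascade stops.

no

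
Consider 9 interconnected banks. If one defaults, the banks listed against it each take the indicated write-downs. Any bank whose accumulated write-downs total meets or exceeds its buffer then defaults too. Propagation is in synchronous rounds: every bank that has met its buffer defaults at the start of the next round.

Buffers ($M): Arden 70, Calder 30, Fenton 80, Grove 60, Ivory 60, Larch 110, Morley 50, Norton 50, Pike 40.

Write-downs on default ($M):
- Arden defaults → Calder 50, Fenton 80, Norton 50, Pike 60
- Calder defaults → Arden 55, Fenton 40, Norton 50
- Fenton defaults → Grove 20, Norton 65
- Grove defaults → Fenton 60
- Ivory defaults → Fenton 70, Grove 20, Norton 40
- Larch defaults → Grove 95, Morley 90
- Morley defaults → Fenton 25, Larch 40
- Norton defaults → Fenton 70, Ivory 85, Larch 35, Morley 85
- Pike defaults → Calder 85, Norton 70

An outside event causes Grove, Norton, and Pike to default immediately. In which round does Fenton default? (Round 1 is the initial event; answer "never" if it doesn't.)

Round 1 — Grove, Norton, Pike default (initial).
  Calder: +85 → 85 ≥ 30
  Fenton: +60+70 → 130 ≥ 80
  Ivory: +85 → 85 ≥ 60
  Larch: +35 → 35 < 110
  Morley: +85 → 85 ≥ 50
Round 2 — Calder, Fenton, Ivory, Morley default.
  Arden: +55 → 55 < 70
  Larch: +40 → 75 < 110
No further defaults.

2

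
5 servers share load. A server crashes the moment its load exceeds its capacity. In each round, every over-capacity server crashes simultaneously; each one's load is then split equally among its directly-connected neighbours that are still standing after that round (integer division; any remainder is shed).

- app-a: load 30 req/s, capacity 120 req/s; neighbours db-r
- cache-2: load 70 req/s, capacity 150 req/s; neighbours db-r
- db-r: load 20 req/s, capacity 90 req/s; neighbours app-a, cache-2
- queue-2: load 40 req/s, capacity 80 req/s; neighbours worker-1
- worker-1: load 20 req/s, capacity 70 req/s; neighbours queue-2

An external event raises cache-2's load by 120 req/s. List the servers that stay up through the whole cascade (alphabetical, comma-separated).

queue-2, worker-1

Round 1 — cache-2 at 190 > 150. cache-2 crashes.
  cache-2 sheds 190 req/s to db-r: 190 each.
    db-r: 20+190 = 210 > 90
Round 2 — db-r crashes.
  db-r sheds 210 req/s to app-a: 210 each.
    app-a: 30+210 = 240 > 120
Round 3 — app-a crashes.
  app-a sheds 240 req/s: no online neighbours, lost.
No further crashes.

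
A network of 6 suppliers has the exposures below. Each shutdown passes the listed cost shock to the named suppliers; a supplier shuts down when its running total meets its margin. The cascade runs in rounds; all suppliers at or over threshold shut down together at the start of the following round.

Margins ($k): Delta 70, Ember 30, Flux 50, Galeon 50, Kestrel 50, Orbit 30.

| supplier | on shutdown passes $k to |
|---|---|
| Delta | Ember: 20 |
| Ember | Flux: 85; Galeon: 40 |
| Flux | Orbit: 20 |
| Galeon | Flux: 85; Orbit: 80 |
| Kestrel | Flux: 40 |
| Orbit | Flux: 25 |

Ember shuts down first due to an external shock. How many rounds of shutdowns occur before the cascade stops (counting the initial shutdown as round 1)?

2

Round 1 — Ember shuts down (initial).
  Flux: +85 → 85 ≥ 50
  Galeon: +40 → 40 < 50
Round 2 — Flux shuts down.
  Orbit: +20 → 20 < 30
No further shutdowns.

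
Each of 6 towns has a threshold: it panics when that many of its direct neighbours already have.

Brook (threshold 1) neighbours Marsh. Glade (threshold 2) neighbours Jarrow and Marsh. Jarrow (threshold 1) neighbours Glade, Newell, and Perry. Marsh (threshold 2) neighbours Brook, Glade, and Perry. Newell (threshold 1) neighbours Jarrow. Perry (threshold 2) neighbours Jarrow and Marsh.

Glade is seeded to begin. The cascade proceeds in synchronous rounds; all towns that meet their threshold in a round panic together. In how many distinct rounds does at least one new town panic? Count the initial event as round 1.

Round 1 — Glade panics (initial).
Round 2 — checking thresholds:
  Jarrow: 1 of 3 neighbours ≥ 1, panics.
  Marsh: 1 of 3 neighbours < 2, below threshold.
Round 3 — checking thresholds:
  Marsh: 1 of 3 neighbours < 2, below threshold.
  Newell: 1 of 1 neighbours ≥ 1, panics.
  Perry: 1 of 2 neighbours < 2, below threshold.
Round 4 — no new panics; cascade stops.

3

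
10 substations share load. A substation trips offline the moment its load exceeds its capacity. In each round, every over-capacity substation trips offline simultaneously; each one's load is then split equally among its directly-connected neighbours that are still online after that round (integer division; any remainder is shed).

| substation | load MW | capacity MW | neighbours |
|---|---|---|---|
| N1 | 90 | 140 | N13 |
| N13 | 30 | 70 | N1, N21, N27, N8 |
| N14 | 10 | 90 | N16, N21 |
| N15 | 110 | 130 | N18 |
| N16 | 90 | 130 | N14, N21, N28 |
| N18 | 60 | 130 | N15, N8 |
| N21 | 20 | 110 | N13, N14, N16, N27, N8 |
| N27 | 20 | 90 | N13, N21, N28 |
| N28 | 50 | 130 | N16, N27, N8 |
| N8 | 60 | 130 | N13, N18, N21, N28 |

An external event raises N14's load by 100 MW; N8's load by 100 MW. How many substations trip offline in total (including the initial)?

Round 1 — N14 at 110 > 90; N8 at 160 > 130. N14, N8 trip offline.
  N14 sheds 110 MW to N16, N21: 55 each.
    N16: 90+55 = 145 > 130
    N21: 20+55 = 75 ≤ 110
  N8 sheds 160 MW to N13, N18, N21, N28: 40 each.
    N13: 30+40 = 70 ≤ 70
    N18: 60+40 = 100 ≤ 130
    N21: 75+40 = 115 > 110
    N28: 50+40 = 90 ≤ 130
Round 2 — N16, N21 trip offline.
  N16 sheds 145 MW to N28: 145 each.
    N28: 90+145 = 235 > 130
  N21 sheds 115 MW to N13, N27: 57 each (1 lost).
    N13: 70+57 = 127 > 70
    N27: 20+57 = 77 ≤ 90
Round 3 — N13, N28 trip offline.
  N13 sheds 127 MW to N1, N27: 63 each (1 lost).
    N1: 90+63 = 153 > 140
    N27: 77+63 = 140 > 90
  N28 sheds 235 MW to N27: 235 each.
    N27: 140+235 = 375 > 90
Round 4 — N1, N27 trip offline.
  N1 sheds 153 MW: no online neighbours, lost.
  N27 sheds 375 MW: no online neighbours, lost.
No further trips.

8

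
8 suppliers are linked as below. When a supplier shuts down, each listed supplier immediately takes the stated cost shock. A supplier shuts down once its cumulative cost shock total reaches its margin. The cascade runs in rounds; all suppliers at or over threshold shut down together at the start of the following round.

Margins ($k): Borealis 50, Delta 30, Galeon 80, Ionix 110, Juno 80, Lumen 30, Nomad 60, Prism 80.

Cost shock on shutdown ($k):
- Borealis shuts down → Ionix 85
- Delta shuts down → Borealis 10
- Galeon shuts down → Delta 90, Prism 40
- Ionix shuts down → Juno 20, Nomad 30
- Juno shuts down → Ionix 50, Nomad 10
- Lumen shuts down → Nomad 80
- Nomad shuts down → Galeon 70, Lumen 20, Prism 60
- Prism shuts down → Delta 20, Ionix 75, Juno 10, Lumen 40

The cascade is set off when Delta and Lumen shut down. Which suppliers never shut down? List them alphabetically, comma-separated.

Borealis, Galeon, Ionix, Juno, Prism

Round 1 — Delta, Lumen shut down (initial).
  Borealis: +10 → 10 < 50
  Nomad: +80 → 80 ≥ 60
Round 2 — Nomad shuts down.
  Galeon: +70 → 70 < 80
  Prism: +60 → 60 < 80
No further shutdowns.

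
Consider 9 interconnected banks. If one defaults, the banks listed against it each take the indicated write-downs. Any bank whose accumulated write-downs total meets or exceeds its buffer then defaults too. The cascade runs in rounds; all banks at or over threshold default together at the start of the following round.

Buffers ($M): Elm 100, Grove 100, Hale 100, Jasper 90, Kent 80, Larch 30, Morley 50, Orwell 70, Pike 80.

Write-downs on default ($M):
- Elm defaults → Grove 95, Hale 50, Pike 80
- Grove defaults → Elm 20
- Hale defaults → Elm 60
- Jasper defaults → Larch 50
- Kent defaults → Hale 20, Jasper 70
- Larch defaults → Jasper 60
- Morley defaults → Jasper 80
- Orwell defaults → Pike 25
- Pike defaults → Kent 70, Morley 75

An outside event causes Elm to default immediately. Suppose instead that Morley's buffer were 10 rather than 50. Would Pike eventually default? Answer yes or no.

With Morley's buffer at 10:
Round 1 — Elm defaults (initial).
  Grove: +95 → 95 < 100
  Hale: +50 → 50 < 100
  Pike: +80 → 80 ≥ 80
Round 2 — Pike defaults.
  Kent: +70 → 70 < 80
  Morley: +75 → 75 ≥ 10
Round 3 — Morley defaults.
  Jasper: +80 → 80 < 90
No further defaults.

yes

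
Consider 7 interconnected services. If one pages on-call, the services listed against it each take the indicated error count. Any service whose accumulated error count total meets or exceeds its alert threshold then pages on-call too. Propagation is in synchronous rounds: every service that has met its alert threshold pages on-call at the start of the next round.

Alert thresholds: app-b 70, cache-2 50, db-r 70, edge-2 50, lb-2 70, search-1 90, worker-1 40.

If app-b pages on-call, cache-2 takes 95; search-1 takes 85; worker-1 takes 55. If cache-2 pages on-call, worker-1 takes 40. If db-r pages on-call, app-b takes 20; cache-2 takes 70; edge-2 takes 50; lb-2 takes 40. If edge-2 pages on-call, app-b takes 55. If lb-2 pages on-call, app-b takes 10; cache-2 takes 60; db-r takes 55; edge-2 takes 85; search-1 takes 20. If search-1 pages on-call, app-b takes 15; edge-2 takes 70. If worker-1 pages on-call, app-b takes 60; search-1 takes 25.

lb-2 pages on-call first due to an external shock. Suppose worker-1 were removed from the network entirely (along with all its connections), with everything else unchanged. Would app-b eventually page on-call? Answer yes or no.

With worker-1 removed:
Round 1 — lb-2 pages on-call (initial).
  app-b: +10 → 10 < 70
  cache-2: +60 → 60 ≥ 50
  db-r: +55 → 55 < 70
  edge-2: +85 → 85 ≥ 50
  search-1: +20 → 20 < 90
Round 2 — cache-2, edge-2 page on-call.
  app-b: +55 → 65 < 70
No further pages.

no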